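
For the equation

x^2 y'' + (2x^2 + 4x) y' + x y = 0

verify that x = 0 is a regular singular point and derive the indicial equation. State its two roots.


Divide by x^2 to reach normal form y'' + P_1(x) y' + P_2(x) y = 0 with P_1(x) = 2 + 4/x and P_2(x) = 1/x.
x = 0 is a singular point because the y'-coefficient 2 + 4/x has a pole at x = 0 and the y-coefficient 1/x has a pole at x = 0.
It is a regular singular point because x P_1(x) = p(x) = 2x + 4 and x^2 P_2(x) = q(x) = x are polynomials, hence analytic at x = 0.
p(0) = 4,  q(0) = 0.
Indicial equation: r(r-1) + p(0) r + q(0) = 0, i.e. r^2 + (p(0) - 1) r + q(0) = 0, i.e. r^2 + 3 r = 0.
Discriminant: (3)^2 - 4(0) = 9, so r = (-3 ± 3)/2.
Solving: r_1 = 0, r_2 = -3.

indicial: r^2 + 3 r = 0; roots r_1 = 0, r_2 = -3


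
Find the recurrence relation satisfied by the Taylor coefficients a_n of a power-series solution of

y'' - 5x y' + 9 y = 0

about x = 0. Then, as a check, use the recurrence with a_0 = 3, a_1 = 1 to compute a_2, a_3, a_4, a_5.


Substitute y = sum_n a_n x^n.
y''(x) has coefficient (n+2)(n+1) a_{n+2} at x^n;
-5 x y'(x) has coefficient -5 n a_n at x^n (shift);
9 y(x) has coefficient 9 a_n at x^n.
Matching x^n: (n+2)(n+1) a_{n+2} + (-5n + 9) a_n = 0.
Thus a_{n+2} = (5n - 9) / ((n+1)(n+2)) * a_n.

Check with a_0 = 3, a_1 = 1 (apply the recurrence for n = 0, 1, 2, 3): a_0 = 3, a_1 = 1, a_2 = -27/2, a_3 = -2/3, a_4 = -9/8, a_5 = -1/5.

a_(n+2) = (5n - 9) / ((n+1)(n+2)) * a_n; check: a_0 = 3, a_1 = 1, a_2 = -27/2, a_3 = -2/3, a_4 = -9/8, a_5 = -1/5


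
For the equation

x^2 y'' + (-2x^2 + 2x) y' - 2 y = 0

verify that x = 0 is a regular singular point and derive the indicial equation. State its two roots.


Divide by x^2 to reach normal form y'' + P_1(x) y' + P_2(x) y = 0 with P_1(x) = -2 + 2/x and P_2(x) = -2/x^2.
x = 0 is a singular point because the y'-coefficient -2 + 2/x has a pole at x = 0 and the y-coefficient -2/x^2 has a pole at x = 0.
It is a regular singular point because x P_1(x) = p(x) = 2 - 2x and x^2 P_2(x) = q(x) = -2 are polynomials, hence analytic at x = 0.
p(0) = 2,  q(0) = -2.
Indicial equation: r(r-1) + p(0) r + q(0) = 0, i.e. r^2 + (p(0) - 1) r + q(0) = 0, i.e. r^2 + 1 r - 2 = 0.
Discriminant: (1)^2 - 4(-2) = 9, so r = (-1 ± 3)/2.
Solving: r_1 = 1, r_2 = -2.

indicial: r^2 + 1 r - 2 = 0; roots r_1 = 1, r_2 = -2


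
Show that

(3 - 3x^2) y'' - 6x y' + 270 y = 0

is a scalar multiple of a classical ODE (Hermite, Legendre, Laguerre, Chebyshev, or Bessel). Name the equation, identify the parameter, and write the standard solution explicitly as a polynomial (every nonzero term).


All three coefficients share the factor 3; dividing through by 3 gives  (1 - x^2) y'' - 2x y' + 90 y = 0.
This matches the Legendre equation (1 - x^2) y'' - 2x y' + n(n+1) y = 0 (note the -2x y' term) with n(n+1) = 90, so n = 9; the polynomial solution is P_9(x).
With y = sum_k a_k x^k, matching x^k gives (k+2)(k+1) a_{k+2} = [k(k+1) - n(n+1)] a_k = (k - 9)(k + 10) a_k. The right side vanishes at k = 9, so the series with the parity of 9 terminates at degree 9.
Standard normalization (P_n(1) = 1): leading coefficient (2n)!/(2^n (n!)^2) = 6402373705728000/(512*131681894400) = 12155/128, so a_9 = 12155/128. Work downward with a_k = (k+1)(k+2) a_{k+2} / ((k - 9)(k + 10)):
  a_7 = (8)(9)(12155/128) / ((7 - 9)(7 + 10)) = (109395/16)/(-34) = -6435/32
  a_5 = (6)(7)(-6435/32) / ((5 - 9)(5 + 10)) = (-135135/16)/(-60) = 9009/64
  a_3 = (4)(5)(9009/64) / ((3 - 9)(3 + 10)) = (45045/16)/(-78) = -1155/32
  a_1 = (2)(3)(-1155/32) / ((1 - 9)(1 + 10)) = (-3465/16)/(-88) = 315/128
Hence P_9(x) = 12155 x^9/128 - 6435 x^7/32 + 9009 x^5/64 - 1155 x^3/32 + 315 x/128.

P_9(x); series = 12155 x^9/128 - 6435 x^7/32 + 9009 x^5/64 - 1155 x^3/32 + 315 x/128


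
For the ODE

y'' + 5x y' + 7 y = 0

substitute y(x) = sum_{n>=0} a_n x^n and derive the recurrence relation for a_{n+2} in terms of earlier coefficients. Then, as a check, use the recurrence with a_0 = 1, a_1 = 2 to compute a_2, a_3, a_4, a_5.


Substitute y = sum_n a_n x^n.
y''(x) has coefficient (n+2)(n+1) a_{n+2} at x^n;
5 x y'(x) has coefficient 5 n a_n at x^n (shift);
7 y(x) has coefficient 7 a_n at x^n.
Matching x^n: (n+2)(n+1) a_{n+2} + (5n + 7) a_n = 0.
Thus a_{n+2} = (-5n - 7) / ((n+1)(n+2)) * a_n.

Check with a_0 = 1, a_1 = 2 (apply the recurrence for n = 0, 1, 2, 3): a_0 = 1, a_1 = 2, a_2 = -7/2, a_3 = -4, a_4 = 119/24, a_5 = 22/5.

a_(n+2) = (-5n - 7) / ((n+1)(n+2)) * a_n; check: a_0 = 1, a_1 = 2, a_2 = -7/2, a_3 = -4, a_4 = 119/24, a_5 = 22/5


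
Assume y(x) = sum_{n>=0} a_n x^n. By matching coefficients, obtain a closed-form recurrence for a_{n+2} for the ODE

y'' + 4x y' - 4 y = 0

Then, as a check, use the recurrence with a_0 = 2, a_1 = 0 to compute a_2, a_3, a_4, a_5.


Substitute y = sum_n a_n x^n.
y''(x) has coefficient (n+2)(n+1) a_{n+2} at x^n;
4 x y'(x) has coefficient 4 n a_n at x^n (shift);
-4 y(x) has coefficient -4 a_n at x^n.
Matching x^n: (n+2)(n+1) a_{n+2} + (4n - 4) a_n = 0.
Thus a_{n+2} = (-4n + 4) / ((n+1)(n+2)) * a_n.

Check with a_0 = 2, a_1 = 0 (apply the recurrence for n = 0, 1, 2, 3): a_0 = 2, a_1 = 0, a_2 = 4, a_3 = 0, a_4 = -4/3, a_5 = 0.

a_(n+2) = (-4n + 4) / ((n+1)(n+2)) * a_n; check: a_0 = 2, a_1 = 0, a_2 = 4, a_3 = 0, a_4 = -4/3, a_5 = 0


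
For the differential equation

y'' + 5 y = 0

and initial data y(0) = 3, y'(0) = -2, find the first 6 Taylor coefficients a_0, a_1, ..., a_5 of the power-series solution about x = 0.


Ansatz: y(x) = sum_{n>=0} a_n x^n, so y'(x) = sum_{n>=1} n a_n x^(n-1) and y''(x) = sum_{n>=2} n(n-1) a_n x^(n-2).
Substitute into P(x) y'' + Q(x) y' + R(x) y = 0 with P(x) = 1, Q(x) = 0, R(x) = 5, and match powers of x.
Initial conditions: a_0 = 3, a_1 = -2.
Setting the coefficient of each power of x to zero and solving order by order (substituting the coefficients already found):
  x^0: 2 a_2 + 5 a_0 = 0  ->  2 a_2 = -5 a_0 = -15  ->  a_2 = -15/2
  x^1: 6 a_3 + 5 a_1 = 0  ->  6 a_3 = -5 a_1 = 10  ->  a_3 = 5/3
  x^2: 12 a_4 + 5 a_2 = 0  ->  12 a_4 = -5 a_2 = 75/2  ->  a_4 = 25/8
  x^3: 20 a_5 + 5 a_3 = 0  ->  20 a_5 = -5 a_3 = -25/3  ->  a_5 = -5/12
Truncated series: y(x) = 3 - 2 x - (15/2) x^2 + (5/3) x^3 + (25/8) x^4 - (5/12) x^5 + O(x^6).

a_0 = 3; a_1 = -2; a_2 = -15/2; a_3 = 5/3; a_4 = 25/8; a_5 = -5/12


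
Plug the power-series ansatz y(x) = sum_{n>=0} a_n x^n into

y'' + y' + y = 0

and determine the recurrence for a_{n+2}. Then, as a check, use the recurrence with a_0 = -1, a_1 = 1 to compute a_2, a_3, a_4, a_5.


Substitute y = sum_n a_n x^n.
y''(x) has coefficient (n+2)(n+1) a_{n+2} at x^n;
y'(x) has coefficient (n+1) a_{n+1} at x^n;
y(x) has coefficient 1 a_n at x^n.
Matching x^n: (n+2)(n+1) a_{n+2} + (n+1) a_{n+1} + 1 a_n = 0.
Thus a_{n+2} = [-(n+1) a_{n+1} - 1 a_n] / ((n+1)(n+2)).

Check with a_0 = -1, a_1 = 1 (apply the recurrence for n = 0, 1, 2, 3): a_0 = -1, a_1 = 1, a_2 = 0, a_3 = -1/6, a_4 = 1/24, a_5 = 0.

a_(n+2) = [-(n+1) a_(n+1) - 1 a_n] / ((n+1)(n+2)); check: a_0 = -1, a_1 = 1, a_2 = 0, a_3 = -1/6, a_4 = 1/24, a_5 = 0


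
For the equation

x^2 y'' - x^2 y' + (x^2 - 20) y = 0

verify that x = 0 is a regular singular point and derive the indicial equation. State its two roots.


Divide by x^2 to reach normal form y'' + P_1(x) y' + P_2(x) y = 0 with P_1(x) = -1 and P_2(x) = 1 - 20/x^2.
x = 0 is a singular point because the y-coefficient 1 - 20/x^2 has a pole at x = 0.
It is a regular singular point because x P_1(x) = p(x) = -x and x^2 P_2(x) = q(x) = x^2 - 20 are polynomials, hence analytic at x = 0.
p(0) = 0,  q(0) = -20.
Indicial equation: r(r-1) + p(0) r + q(0) = 0, i.e. r^2 + (p(0) - 1) r + q(0) = 0, i.e. r^2 - 1 r - 20 = 0.
Discriminant: (-1)^2 - 4(-20) = 81, so r = (1 ± 9)/2.
Solving: r_1 = 5, r_2 = -4.

indicial: r^2 - 1 r - 20 = 0; roots r_1 = 5, r_2 = -4


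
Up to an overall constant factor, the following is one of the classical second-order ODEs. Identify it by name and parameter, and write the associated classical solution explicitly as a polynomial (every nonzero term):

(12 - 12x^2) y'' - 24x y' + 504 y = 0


All three coefficients share the factor 12; dividing through by 12 gives  (1 - x^2) y'' - 2x y' + 42 y = 0.
This matches the Legendre equation (1 - x^2) y'' - 2x y' + n(n+1) y = 0 (note the -2x y' term) with n(n+1) = 42, so n = 6; the polynomial solution is P_6(x).
With y = sum_k a_k x^k, matching x^k gives (k+2)(k+1) a_{k+2} = [k(k+1) - n(n+1)] a_k = (k - 6)(k + 7) a_k. The right side vanishes at k = 6, so the series with the parity of 6 terminates at degree 6.
Standard normalization (P_n(1) = 1): leading coefficient (2n)!/(2^n (n!)^2) = 479001600/(64*518400) = 231/16, so a_6 = 231/16. Work downward with a_k = (k+1)(k+2) a_{k+2} / ((k - 6)(k + 7)):
  a_4 = (5)(6)(231/16) / ((4 - 6)(4 + 7)) = (3465/8)/(-22) = -315/16
  a_2 = (3)(4)(-315/16) / ((2 - 6)(2 + 7)) = (-945/4)/(-36) = 105/16
  a_0 = (1)(2)(105/16) / ((0 - 6)(0 + 7)) = (105/8)/(-42) = -5/16
Hence P_6(x) = 231 x^6/16 - 315 x^4/16 + 105 x^2/16 - 5/16.

P_6(x); series = 231 x^6/16 - 315 x^4/16 + 105 x^2/16 - 5/16


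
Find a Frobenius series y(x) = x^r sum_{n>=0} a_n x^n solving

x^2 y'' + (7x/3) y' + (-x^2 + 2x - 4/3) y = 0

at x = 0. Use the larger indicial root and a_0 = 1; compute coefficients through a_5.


Write in Frobenius form y'' + (p(x)/x) y' + (q(x)/x^2) y = 0:
  p(x) = 7/3,  q(x) = -x^2 + 2x - 4/3.
Indicial equation: r(r-1) + (7/3) r + (-4/3) = 0 -> roots r_1 = 2/3, r_2 = -2.
Take r = r_1 = 2/3. Let y(x) = x^r sum_{n>=0} a_n x^n with a_0 = 1.
Substitute y = x^r sum a_n x^n and match x^{r+n}. The recurrence is
  D(n) a_n + 2 a_{n-1} - 1 a_{n-2} = 0,  where D(n) = (r+n)(r+n-1) + (7/3)(r+n) + (-4/3).
  a_n = [-2 a_{n-1} + 1 a_{n-2}] / D(n).
Since the indicial polynomial factors as (r - r_1)(r - r_2), D(n) = (r_1 + n - r_1)(r_1 + n - r_2) = n(n + 8/3).
Evaluating step by step (a_0 = 1):
  n = 1: D(1) = 1(1 + 8/3) = 11/3; numerator = -2(1) = -2; a_1 = (-2)/(11/3) = -6/11
  n = 2: D(2) = 2(2 + 8/3) = 28/3; numerator = -2(-6/11) + 1(1) = 23/11; a_2 = (23/11)/(28/3) = 69/308
  n = 3: D(3) = 3(3 + 8/3) = 17; numerator = -2(69/308) + 1(-6/11) = -153/154; a_3 = (-153/154)/(17) = -9/154
  n = 4: D(4) = 4(4 + 8/3) = 80/3; numerator = -2(-9/154) + 1(69/308) = 15/44; a_4 = (15/44)/(80/3) = 9/704
  n = 5: D(5) = 5(5 + 8/3) = 115/3; numerator = -2(9/704) + 1(-9/154) = -207/2464; a_5 = (-207/2464)/(115/3) = -27/12320

r = 2/3; a_0 = 1; a_1 = -6/11; a_2 = 69/308; a_3 = -9/154; a_4 = 9/704; a_5 = -27/12320


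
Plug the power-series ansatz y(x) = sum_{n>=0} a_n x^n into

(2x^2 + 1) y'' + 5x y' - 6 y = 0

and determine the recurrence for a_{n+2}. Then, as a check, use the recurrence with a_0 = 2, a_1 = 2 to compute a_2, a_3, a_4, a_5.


Substitute y = sum_n a_n x^n.
(1 + 2 x^2) y'' contributes (n+2)(n+1) a_{n+2} + 2 n(n-1) a_n at x^n.
5 x y'(x) contributes 5 n a_n at x^n.
-6 y(x) contributes -6 a_n at x^n.
Matching x^n: (n+2)(n+1) a_{n+2} + (2 n(n-1) + 5 n - 6) a_n = 0.
Thus a_{n+2} = (-2 n(n-1) - 5 n + 6) / ((n+1)(n+2)) * a_n.

Check with a_0 = 2, a_1 = 2 (apply the recurrence for n = 0, 1, 2, 3): a_0 = 2, a_1 = 2, a_2 = 6, a_3 = 1/3, a_4 = -4, a_5 = -7/20.

a_(n+2) = (-2 n(n-1) - 5 n + 6) / ((n+1)(n+2)) * a_n; check: a_0 = 2, a_1 = 2, a_2 = 6, a_3 = 1/3, a_4 = -4, a_5 = -7/20


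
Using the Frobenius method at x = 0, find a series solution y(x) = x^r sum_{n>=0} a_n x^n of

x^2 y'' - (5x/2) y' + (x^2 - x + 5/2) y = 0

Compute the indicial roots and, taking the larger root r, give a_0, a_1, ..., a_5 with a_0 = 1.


Write in Frobenius form y'' + (p(x)/x) y' + (q(x)/x^2) y = 0:
  p(x) = -5/2,  q(x) = x^2 - x + 5/2.
Indicial equation: r(r-1) + (-5/2) r + (5/2) = 0 -> roots r_1 = 5/2, r_2 = 1.
Take r = r_1 = 5/2. Let y(x) = x^r sum_{n>=0} a_n x^n with a_0 = 1.
Substitute y = x^r sum a_n x^n and match x^{r+n}. The recurrence is
  D(n) a_n - 1 a_{n-1} + 1 a_{n-2} = 0,  where D(n) = (r+n)(r+n-1) + (-5/2)(r+n) + (5/2).
  a_n = [1 a_{n-1} - 1 a_{n-2}] / D(n).
Since the indicial polynomial factors as (r - r_1)(r - r_2), D(n) = (r_1 + n - r_1)(r_1 + n - r_2) = n(n + 3/2).
Evaluating step by step (a_0 = 1):
  n = 1: D(1) = 1(1 + 3/2) = 5/2; numerator = 1(1) = 1; a_1 = (1)/(5/2) = 2/5
  n = 2: D(2) = 2(2 + 3/2) = 7; numerator = 1(2/5) - 1(1) = -3/5; a_2 = (-3/5)/(7) = -3/35
  n = 3: D(3) = 3(3 + 3/2) = 27/2; numerator = 1(-3/35) - 1(2/5) = -17/35; a_3 = (-17/35)/(27/2) = -34/945
  n = 4: D(4) = 4(4 + 3/2) = 22; numerator = 1(-34/945) - 1(-3/35) = 47/945; a_4 = (47/945)/(22) = 47/20790
  n = 5: D(5) = 5(5 + 3/2) = 65/2; numerator = 1(47/20790) - 1(-34/945) = 53/1386; a_5 = (53/1386)/(65/2) = 53/45045

r = 5/2; a_0 = 1; a_1 = 2/5; a_2 = -3/35; a_3 = -34/945; a_4 = 47/20790; a_5 = 53/45045


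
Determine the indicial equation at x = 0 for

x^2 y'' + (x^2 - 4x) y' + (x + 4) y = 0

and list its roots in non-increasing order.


Divide by x^2 to reach normal form y'' + P_1(x) y' + P_2(x) y = 0 with P_1(x) = 1 - 4/x and P_2(x) = 1/x + 4/x^2.
x = 0 is a singular point because the y'-coefficient 1 - 4/x has a pole at x = 0 and the y-coefficient 1/x + 4/x^2 has a pole at x = 0.
It is a regular singular point because x P_1(x) = p(x) = x - 4 and x^2 P_2(x) = q(x) = x + 4 are polynomials, hence analytic at x = 0.
p(0) = -4,  q(0) = 4.
Indicial equation: r(r-1) + p(0) r + q(0) = 0, i.e. r^2 + (p(0) - 1) r + q(0) = 0, i.e. r^2 - 5 r + 4 = 0.
Discriminant: (-5)^2 - 4(4) = 9, so r = (5 ± 3)/2.
Solving: r_1 = 4, r_2 = 1.

indicial: r^2 - 5 r + 4 = 0; roots r_1 = 4, r_2 = 1


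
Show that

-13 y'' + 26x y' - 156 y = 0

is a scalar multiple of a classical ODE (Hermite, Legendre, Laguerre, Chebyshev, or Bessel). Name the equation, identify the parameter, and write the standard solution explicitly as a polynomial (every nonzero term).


All three coefficients share the factor -13; dividing through by -13 gives  y'' - 2x y' + 12 y = 0.
This matches the Hermite equation y'' - 2x y' + 2n y = 0 with 2n = 12, so n = 6; the polynomial solution is H_6(x).
With y = sum_k a_k x^k, matching x^k gives (k+2)(k+1) a_{k+2} = 2(k - n) a_k = 2(k - 6) a_k. The right side vanishes at k = 6, so the series with the parity of 6 terminates at degree 6.
Standard normalization: leading coefficient of H_n is 2^n, so a_6 = 2^6 = 64. Work downward with a_k = (k+1)(k+2) a_{k+2} / (2(k - n)):
  a_4 = (5)(6)(64) / (2(4 - 6)) = 1920/(-4) = -480
  a_2 = (3)(4)(-480) / (2(2 - 6)) = -5760/(-8) = 720
  a_0 = (1)(2)(720) / (2(0 - 6)) = 1440/(-12) = -120
Hence H_6(x) = 64 x^6 - 480 x^4 + 720 x^2 - 120.

H_6(x); series = 64 x^6 - 480 x^4 + 720 x^2 - 120


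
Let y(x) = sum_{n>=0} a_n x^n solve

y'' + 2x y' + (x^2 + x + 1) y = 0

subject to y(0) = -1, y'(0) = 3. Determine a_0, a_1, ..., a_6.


Ansatz: y(x) = sum_{n>=0} a_n x^n, so y'(x) = sum_{n>=1} n a_n x^(n-1) and y''(x) = sum_{n>=2} n(n-1) a_n x^(n-2).
Substitute into P(x) y'' + Q(x) y' + R(x) y = 0 with P(x) = 1, Q(x) = 2x, R(x) = x^2 + x + 1, and match powers of x.
Initial conditions: a_0 = -1, a_1 = 3.
Setting the coefficient of each power of x to zero and solving order by order (substituting the coefficients already found):
  x^0: 2 a_2 + a_0 = 0  ->  2 a_2 = -a_0 = 1  ->  a_2 = 1/2
  x^1: 6 a_3 + 3 a_1 + a_0 = 0  ->  6 a_3 = -3 a_1 - a_0 = -8  ->  a_3 = -4/3
  x^2: 12 a_4 + 5 a_2 + a_1 + a_0 = 0  ->  12 a_4 = -5 a_2 - a_1 - a_0 = -9/2  ->  a_4 = -3/8
  x^3: 20 a_5 + 7 a_3 + a_2 + a_1 = 0  ->  20 a_5 = -7 a_3 - a_2 - a_1 = 35/6  ->  a_5 = 7/24
  x^4: 30 a_6 + 9 a_4 + a_3 + a_2 = 0  ->  30 a_6 = -9 a_4 - a_3 - a_2 = 101/24  ->  a_6 = 101/720
Truncated series: y(x) = -1 + 3 x + (1/2) x^2 - (4/3) x^3 - (3/8) x^4 + (7/24) x^5 + (101/720) x^6 + O(x^7).

a_0 = -1; a_1 = 3; a_2 = 1/2; a_3 = -4/3; a_4 = -3/8; a_5 = 7/24; a_6 = 101/720


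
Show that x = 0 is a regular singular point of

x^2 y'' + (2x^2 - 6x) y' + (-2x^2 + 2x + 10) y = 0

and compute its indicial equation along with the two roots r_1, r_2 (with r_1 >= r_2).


Divide by x^2 to reach normal form y'' + P_1(x) y' + P_2(x) y = 0 with P_1(x) = 2 - 6/x and P_2(x) = -2 + 2/x + 10/x^2.
x = 0 is a singular point because the y'-coefficient 2 - 6/x has a pole at x = 0 and the y-coefficient -2 + 2/x + 10/x^2 has a pole at x = 0.
It is a regular singular point because x P_1(x) = p(x) = 2x - 6 and x^2 P_2(x) = q(x) = -2x^2 + 2x + 10 are polynomials, hence analytic at x = 0.
p(0) = -6,  q(0) = 10.
Indicial equation: r(r-1) + p(0) r + q(0) = 0, i.e. r^2 + (p(0) - 1) r + q(0) = 0, i.e. r^2 - 7 r + 10 = 0.
Discriminant: (-7)^2 - 4(10) = 9, so r = (7 ± 3)/2.
Solving: r_1 = 5, r_2 = 2.

indicial: r^2 - 7 r + 10 = 0; roots r_1 = 5, r_2 = 2


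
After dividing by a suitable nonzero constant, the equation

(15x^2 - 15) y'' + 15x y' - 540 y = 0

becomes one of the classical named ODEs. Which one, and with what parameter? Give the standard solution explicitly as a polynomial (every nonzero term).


All three coefficients share the factor -15; dividing through by -15 gives  (1 - x^2) y'' - x y' + 36 y = 0.
This matches the Chebyshev equation (1 - x^2) y'' - x y' + n^2 y = 0 (note the -x y' term, not -2x y') with n^2 = 36, so n = 6; the polynomial solution is T_6(x).
With y = sum_k a_k x^k, matching x^k gives (k+2)(k+1) a_{k+2} = (k^2 - n^2) a_k = (k - 6)(k + 6) a_k. The right side vanishes at k = 6, so the series with the parity of 6 terminates at degree 6.
Standard normalization: leading coefficient of T_n is 2^(n-1), so a_6 = 2^5 = 32. Work downward with a_k = (k+1)(k+2) a_{k+2} / ((k - 6)(k + 6)):
  a_4 = (5)(6)(32) / ((4 - 6)(4 + 6)) = 960/(-20) = -48
  a_2 = (3)(4)(-48) / ((2 - 6)(2 + 6)) = -576/(-32) = 18
  a_0 = (1)(2)(18) / ((0 - 6)(0 + 6)) = 36/(-36) = -1
Hence T_6(x) = 32 x^6 - 48 x^4 + 18 x^2 - 1.

T_6(x); series = 32 x^6 - 48 x^4 + 18 x^2 - 1


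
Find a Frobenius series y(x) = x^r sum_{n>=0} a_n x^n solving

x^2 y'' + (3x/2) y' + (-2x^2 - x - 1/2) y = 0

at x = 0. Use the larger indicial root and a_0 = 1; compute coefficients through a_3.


Write in Frobenius form y'' + (p(x)/x) y' + (q(x)/x^2) y = 0:
  p(x) = 3/2,  q(x) = -2x^2 - x - 1/2.
Indicial equation: r(r-1) + (3/2) r + (-1/2) = 0 -> roots r_1 = 1/2, r_2 = -1.
Take r = r_1 = 1/2. Let y(x) = x^r sum_{n>=0} a_n x^n with a_0 = 1.
Substitute y = x^r sum a_n x^n and match x^{r+n}. The recurrence is
  D(n) a_n - 1 a_{n-1} - 2 a_{n-2} = 0,  where D(n) = (r+n)(r+n-1) + (3/2)(r+n) + (-1/2).
  a_n = [1 a_{n-1} + 2 a_{n-2}] / D(n).
Since the indicial polynomial factors as (r - r_1)(r - r_2), D(n) = (r_1 + n - r_1)(r_1 + n - r_2) = n(n + 3/2).
Evaluating step by step (a_0 = 1):
  n = 1: D(1) = 1(1 + 3/2) = 5/2; numerator = 1(1) = 1; a_1 = (1)/(5/2) = 2/5
  n = 2: D(2) = 2(2 + 3/2) = 7; numerator = 1(2/5) + 2(1) = 12/5; a_2 = (12/5)/(7) = 12/35
  n = 3: D(3) = 3(3 + 3/2) = 27/2; numerator = 1(12/35) + 2(2/5) = 8/7; a_3 = (8/7)/(27/2) = 16/189

r = 1/2; a_0 = 1; a_1 = 2/5; a_2 = 12/35; a_3 = 16/189


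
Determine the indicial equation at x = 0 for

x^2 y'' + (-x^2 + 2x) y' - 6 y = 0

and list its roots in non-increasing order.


Divide by x^2 to reach normal form y'' + P_1(x) y' + P_2(x) y = 0 with P_1(x) = -1 + 2/x and P_2(x) = -6/x^2.
x = 0 is a singular point because the y'-coefficient -1 + 2/x has a pole at x = 0 and the y-coefficient -6/x^2 has a pole at x = 0.
It is a regular singular point because x P_1(x) = p(x) = 2 - x and x^2 P_2(x) = q(x) = -6 are polynomials, hence analytic at x = 0.
p(0) = 2,  q(0) = -6.
Indicial equation: r(r-1) + p(0) r + q(0) = 0, i.e. r^2 + (p(0) - 1) r + q(0) = 0, i.e. r^2 + 1 r - 6 = 0.
Discriminant: (1)^2 - 4(-6) = 25, so r = (-1 ± 5)/2.
Solving: r_1 = 2, r_2 = -3.

indicial: r^2 + 1 r - 6 = 0; roots r_1 = 2, r_2 = -3


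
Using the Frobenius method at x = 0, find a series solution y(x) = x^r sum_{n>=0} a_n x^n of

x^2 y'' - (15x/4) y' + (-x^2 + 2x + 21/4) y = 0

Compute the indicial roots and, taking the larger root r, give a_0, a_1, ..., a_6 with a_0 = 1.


Write in Frobenius form y'' + (p(x)/x) y' + (q(x)/x^2) y = 0:
  p(x) = -15/4,  q(x) = -x^2 + 2x + 21/4.
Indicial equation: r(r-1) + (-15/4) r + (21/4) = 0 -> roots r_1 = 3, r_2 = 7/4.
Take r = r_1 = 3. Let y(x) = x^r sum_{n>=0} a_n x^n with a_0 = 1.
Substitute y = x^r sum a_n x^n and match x^{r+n}. The recurrence is
  D(n) a_n + 2 a_{n-1} - 1 a_{n-2} = 0,  where D(n) = (r+n)(r+n-1) + (-15/4)(r+n) + (21/4).
  a_n = [-2 a_{n-1} + 1 a_{n-2}] / D(n).
Since the indicial polynomial factors as (r - r_1)(r - r_2), D(n) = (r_1 + n - r_1)(r_1 + n - r_2) = n(n + 5/4).
Evaluating step by step (a_0 = 1):
  n = 1: D(1) = 1(1 + 5/4) = 9/4; numerator = -2(1) = -2; a_1 = (-2)/(9/4) = -8/9
  n = 2: D(2) = 2(2 + 5/4) = 13/2; numerator = -2(-8/9) + 1(1) = 25/9; a_2 = (25/9)/(13/2) = 50/117
  n = 3: D(3) = 3(3 + 5/4) = 51/4; numerator = -2(50/117) + 1(-8/9) = -68/39; a_3 = (-68/39)/(51/4) = -16/117
  n = 4: D(4) = 4(4 + 5/4) = 21; numerator = -2(-16/117) + 1(50/117) = 82/117; a_4 = (82/117)/(21) = 82/2457
  n = 5: D(5) = 5(5 + 5/4) = 125/4; numerator = -2(82/2457) + 1(-16/117) = -500/2457; a_5 = (-500/2457)/(125/4) = -16/2457
  n = 6: D(6) = 6(6 + 5/4) = 87/2; numerator = -2(-16/2457) + 1(82/2457) = 38/819; a_6 = (38/819)/(87/2) = 76/71253

r = 3; a_0 = 1; a_1 = -8/9; a_2 = 50/117; a_3 = -16/117; a_4 = 82/2457; a_5 = -16/2457; a_6 = 76/71253


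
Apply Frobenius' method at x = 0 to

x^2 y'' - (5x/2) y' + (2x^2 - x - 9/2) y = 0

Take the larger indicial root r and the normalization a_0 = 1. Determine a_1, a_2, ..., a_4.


Write in Frobenius form y'' + (p(x)/x) y' + (q(x)/x^2) y = 0:
  p(x) = -5/2,  q(x) = 2x^2 - x - 9/2.
Indicial equation: r(r-1) + (-5/2) r + (-9/2) = 0 -> roots r_1 = 9/2, r_2 = -1.
Take r = r_1 = 9/2. Let y(x) = x^r sum_{n>=0} a_n x^n with a_0 = 1.
Substitute y = x^r sum a_n x^n and match x^{r+n}. The recurrence is
  D(n) a_n - 1 a_{n-1} + 2 a_{n-2} = 0,  where D(n) = (r+n)(r+n-1) + (-5/2)(r+n) + (-9/2).
  a_n = [1 a_{n-1} - 2 a_{n-2}] / D(n).
Since the indicial polynomial factors as (r - r_1)(r - r_2), D(n) = (r_1 + n - r_1)(r_1 + n - r_2) = n(n + 11/2).
Evaluating step by step (a_0 = 1):
  n = 1: D(1) = 1(1 + 11/2) = 13/2; numerator = 1(1) = 1; a_1 = (1)/(13/2) = 2/13
  n = 2: D(2) = 2(2 + 11/2) = 15; numerator = 1(2/13) - 2(1) = -24/13; a_2 = (-24/13)/(15) = -8/65
  n = 3: D(3) = 3(3 + 11/2) = 51/2; numerator = 1(-8/65) - 2(2/13) = -28/65; a_3 = (-28/65)/(51/2) = -56/3315
  n = 4: D(4) = 4(4 + 11/2) = 38; numerator = 1(-56/3315) - 2(-8/65) = 152/663; a_4 = (152/663)/(38) = 4/663

r = 9/2; a_0 = 1; a_1 = 2/13; a_2 = -8/65; a_3 = -56/3315; a_4 = 4/663


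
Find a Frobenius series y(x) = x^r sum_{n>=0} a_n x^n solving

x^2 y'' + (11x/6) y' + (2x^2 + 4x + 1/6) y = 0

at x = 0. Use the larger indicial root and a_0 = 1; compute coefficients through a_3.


Write in Frobenius form y'' + (p(x)/x) y' + (q(x)/x^2) y = 0:
  p(x) = 11/6,  q(x) = 2x^2 + 4x + 1/6.
Indicial equation: r(r-1) + (11/6) r + (1/6) = 0 -> roots r_1 = -1/3, r_2 = -1/2.
Take r = r_1 = -1/3. Let y(x) = x^r sum_{n>=0} a_n x^n with a_0 = 1.
Substitute y = x^r sum a_n x^n and match x^{r+n}. The recurrence is
  D(n) a_n + 4 a_{n-1} + 2 a_{n-2} = 0,  where D(n) = (r+n)(r+n-1) + (11/6)(r+n) + (1/6).
  a_n = [-4 a_{n-1} - 2 a_{n-2}] / D(n).
Since the indicial polynomial factors as (r - r_1)(r - r_2), D(n) = (r_1 + n - r_1)(r_1 + n - r_2) = n(n + 1/6).
Evaluating step by step (a_0 = 1):
  n = 1: D(1) = 1(1 + 1/6) = 7/6; numerator = -4(1) = -4; a_1 = (-4)/(7/6) = -24/7
  n = 2: D(2) = 2(2 + 1/6) = 13/3; numerator = -4(-24/7) - 2(1) = 82/7; a_2 = (82/7)/(13/3) = 246/91
  n = 3: D(3) = 3(3 + 1/6) = 19/2; numerator = -4(246/91) - 2(-24/7) = -360/91; a_3 = (-360/91)/(19/2) = -720/1729

r = -1/3; a_0 = 1; a_1 = -24/7; a_2 = 246/91; a_3 = -720/1729


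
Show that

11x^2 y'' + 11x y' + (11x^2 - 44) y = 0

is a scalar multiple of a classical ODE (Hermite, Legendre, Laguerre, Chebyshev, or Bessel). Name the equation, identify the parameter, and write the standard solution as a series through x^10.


All three coefficients share the factor 11; dividing through by 11 gives  x^2 y'' + x y' + (x^2 - 4) y = 0.
This matches the Bessel equation x^2 y'' + x y' + (x^2 - nu^2) y = 0 with nu^2 = 4, so nu = 2; the solution bounded at x = 0 is J_2(x).
Frobenius at x = 0: indicial roots ±nu; for r = nu the recurrence k(k + 2nu) c_k = -c_{k-2} gives the standard series J_nu(x) = sum_{k>=0} (-1)^k / (k! (k+nu)!) (x/2)^(2k+nu). Evaluate the first 5 terms:
  k = 0: (-1)^0 / (0! * 2! * 2^2) x^2 = 1/(1*2*4) x^2 = (1/8) x^2
  k = 1: (-1)^1 / (1! * 3! * 2^4) x^4 = -1/(1*6*16) x^4 = (-1/96) x^4
  k = 2: (-1)^2 / (2! * 4! * 2^6) x^6 = 1/(2*24*64) x^6 = (1/3072) x^6
  k = 3: (-1)^3 / (3! * 5! * 2^8) x^8 = -1/(6*120*256) x^8 = (-1/184320) x^8
  k = 4: (-1)^4 / (4! * 6! * 2^10) x^10 = 1/(24*720*1024) x^10 = (1/17694720) x^10
Hence J_2(x) = x^10/17694720 - x^8/184320 + x^6/3072 - x^4/96 + x^2/8 + ....

J_2(x); series = x^10/17694720 - x^8/184320 + x^6/3072 - x^4/96 + x^2/8


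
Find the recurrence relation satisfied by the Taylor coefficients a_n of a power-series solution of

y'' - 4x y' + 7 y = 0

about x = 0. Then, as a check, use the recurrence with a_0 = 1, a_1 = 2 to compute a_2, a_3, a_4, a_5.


Substitute y = sum_n a_n x^n.
y''(x) has coefficient (n+2)(n+1) a_{n+2} at x^n;
-4 x y'(x) has coefficient -4 n a_n at x^n (shift);
7 y(x) has coefficient 7 a_n at x^n.
Matching x^n: (n+2)(n+1) a_{n+2} + (-4n + 7) a_n = 0.
Thus a_{n+2} = (4n - 7) / ((n+1)(n+2)) * a_n.

Check with a_0 = 1, a_1 = 2 (apply the recurrence for n = 0, 1, 2, 3): a_0 = 1, a_1 = 2, a_2 = -7/2, a_3 = -1, a_4 = -7/24, a_5 = -1/4.

a_(n+2) = (4n - 7) / ((n+1)(n+2)) * a_n; check: a_0 = 1, a_1 = 2, a_2 = -7/2, a_3 = -1, a_4 = -7/24, a_5 = -1/4


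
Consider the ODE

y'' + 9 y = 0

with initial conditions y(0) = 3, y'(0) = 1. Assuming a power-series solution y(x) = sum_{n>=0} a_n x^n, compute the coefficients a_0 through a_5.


Ansatz: y(x) = sum_{n>=0} a_n x^n, so y'(x) = sum_{n>=1} n a_n x^(n-1) and y''(x) = sum_{n>=2} n(n-1) a_n x^(n-2).
Substitute into P(x) y'' + Q(x) y' + R(x) y = 0 with P(x) = 1, Q(x) = 0, R(x) = 9, and match powers of x.
Initial conditions: a_0 = 3, a_1 = 1.
Setting the coefficient of each power of x to zero and solving order by order (substituting the coefficients already found):
  x^0: 2 a_2 + 9 a_0 = 0  ->  2 a_2 = -9 a_0 = -27  ->  a_2 = -27/2
  x^1: 6 a_3 + 9 a_1 = 0  ->  6 a_3 = -9 a_1 = -9  ->  a_3 = -3/2
  x^2: 12 a_4 + 9 a_2 = 0  ->  12 a_4 = -9 a_2 = 243/2  ->  a_4 = 81/8
  x^3: 20 a_5 + 9 a_3 = 0  ->  20 a_5 = -9 a_3 = 27/2  ->  a_5 = 27/40
Truncated series: y(x) = 3 + x - (27/2) x^2 - (3/2) x^3 + (81/8) x^4 + (27/40) x^5 + O(x^6).

a_0 = 3; a_1 = 1; a_2 = -27/2; a_3 = -3/2; a_4 = 81/8; a_5 = 27/40


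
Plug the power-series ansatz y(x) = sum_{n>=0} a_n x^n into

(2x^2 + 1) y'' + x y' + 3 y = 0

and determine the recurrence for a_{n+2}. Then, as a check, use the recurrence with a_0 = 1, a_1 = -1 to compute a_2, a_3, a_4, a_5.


Substitute y = sum_n a_n x^n.
(1 + 2 x^2) y'' contributes (n+2)(n+1) a_{n+2} + 2 n(n-1) a_n at x^n.
x y'(x) contributes n a_n at x^n.
3 y(x) contributes 3 a_n at x^n.
Matching x^n: (n+2)(n+1) a_{n+2} + (2 n(n-1) + n + 3) a_n = 0.
Thus a_{n+2} = (-2 n(n-1) - n - 3) / ((n+1)(n+2)) * a_n.

Check with a_0 = 1, a_1 = -1 (apply the recurrence for n = 0, 1, 2, 3): a_0 = 1, a_1 = -1, a_2 = -3/2, a_3 = 2/3, a_4 = 9/8, a_5 = -3/5.

a_(n+2) = (-2 n(n-1) - n - 3) / ((n+1)(n+2)) * a_n; check: a_0 = 1, a_1 = -1, a_2 = -3/2, a_3 = 2/3, a_4 = 9/8, a_5 = -3/5


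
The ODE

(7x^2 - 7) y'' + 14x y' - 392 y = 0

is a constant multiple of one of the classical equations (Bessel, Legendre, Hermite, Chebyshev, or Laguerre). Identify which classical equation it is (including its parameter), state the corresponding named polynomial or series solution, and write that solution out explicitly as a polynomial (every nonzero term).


All three coefficients share the factor -7; dividing through by -7 gives  (1 - x^2) y'' - 2x y' + 56 y = 0.
This matches the Legendre equation (1 - x^2) y'' - 2x y' + n(n+1) y = 0 (note the -2x y' term) with n(n+1) = 56, so n = 7; the polynomial solution is P_7(x).
With y = sum_k a_k x^k, matching x^k gives (k+2)(k+1) a_{k+2} = [k(k+1) - n(n+1)] a_k = (k - 7)(k + 8) a_k. The right side vanishes at k = 7, so the series with the parity of 7 terminates at degree 7.
Standard normalization (P_n(1) = 1): leading coefficient (2n)!/(2^n (n!)^2) = 87178291200/(128*25401600) = 429/16, so a_7 = 429/16. Work downward with a_k = (k+1)(k+2) a_{k+2} / ((k - 7)(k + 8)):
  a_5 = (6)(7)(429/16) / ((5 - 7)(5 + 8)) = (9009/8)/(-26) = -693/16
  a_3 = (4)(5)(-693/16) / ((3 - 7)(3 + 8)) = (-3465/4)/(-44) = 315/16
  a_1 = (2)(3)(315/16) / ((1 - 7)(1 + 8)) = (945/8)/(-54) = -35/16
Hence P_7(x) = 429 x^7/16 - 693 x^5/16 + 315 x^3/16 - 35 x/16.

P_7(x); series = 429 x^7/16 - 693 x^5/16 + 315 x^3/16 - 35 x/16


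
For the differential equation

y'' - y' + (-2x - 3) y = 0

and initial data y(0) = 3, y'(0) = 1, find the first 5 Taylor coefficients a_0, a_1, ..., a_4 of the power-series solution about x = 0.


Ansatz: y(x) = sum_{n>=0} a_n x^n, so y'(x) = sum_{n>=1} n a_n x^(n-1) and y''(x) = sum_{n>=2} n(n-1) a_n x^(n-2).
Substitute into P(x) y'' + Q(x) y' + R(x) y = 0 with P(x) = 1, Q(x) = -1, R(x) = -2x - 3, and match powers of x.
Initial conditions: a_0 = 3, a_1 = 1.
Setting the coefficient of each power of x to zero and solving order by order (substituting the coefficients already found):
  x^0: 2 a_2 - a_1 - 3 a_0 = 0  ->  2 a_2 = a_1 + 3 a_0 = 10  ->  a_2 = 5
  x^1: 6 a_3 - 2 a_2 - 3 a_1 - 2 a_0 = 0  ->  6 a_3 = 2 a_2 + 3 a_1 + 2 a_0 = 19  ->  a_3 = 19/6
  x^2: 12 a_4 - 3 a_3 - 3 a_2 - 2 a_1 = 0  ->  12 a_4 = 3 a_3 + 3 a_2 + 2 a_1 = 53/2  ->  a_4 = 53/24
Truncated series: y(x) = 3 + x + 5 x^2 + (19/6) x^3 + (53/24) x^4 + O(x^5).

a_0 = 3; a_1 = 1; a_2 = 5; a_3 = 19/6; a_4 = 53/24


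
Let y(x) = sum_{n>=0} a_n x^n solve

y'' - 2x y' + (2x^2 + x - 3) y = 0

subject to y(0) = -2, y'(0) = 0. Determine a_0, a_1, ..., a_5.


Ansatz: y(x) = sum_{n>=0} a_n x^n, so y'(x) = sum_{n>=1} n a_n x^(n-1) and y''(x) = sum_{n>=2} n(n-1) a_n x^(n-2).
Substitute into P(x) y'' + Q(x) y' + R(x) y = 0 with P(x) = 1, Q(x) = -2x, R(x) = 2x^2 + x - 3, and match powers of x.
Initial conditions: a_0 = -2, a_1 = 0.
Setting the coefficient of each power of x to zero and solving order by order (substituting the coefficients already found):
  x^0: 2 a_2 - 3 a_0 = 0  ->  2 a_2 = 3 a_0 = -6  ->  a_2 = -3
  x^1: 6 a_3 - 5 a_1 + a_0 = 0  ->  6 a_3 = 5 a_1 - a_0 = 2  ->  a_3 = 1/3
  x^2: 12 a_4 - 7 a_2 + a_1 + 2 a_0 = 0  ->  12 a_4 = 7 a_2 - a_1 - 2 a_0 = -17  ->  a_4 = -17/12
  x^3: 20 a_5 - 9 a_3 + a_2 + 2 a_1 = 0  ->  20 a_5 = 9 a_3 - a_2 - 2 a_1 = 6  ->  a_5 = 3/10
Truncated series: y(x) = -2 - 3 x^2 + (1/3) x^3 - (17/12) x^4 + (3/10) x^5 + O(x^6).

a_0 = -2; a_1 = 0; a_2 = -3; a_3 = 1/3; a_4 = -17/12; a_5 = 3/10


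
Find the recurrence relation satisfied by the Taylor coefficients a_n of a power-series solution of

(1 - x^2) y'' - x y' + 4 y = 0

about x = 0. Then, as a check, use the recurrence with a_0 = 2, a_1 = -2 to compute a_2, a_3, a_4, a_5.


Substitute y = sum_n a_n x^n.
(1 - 1 x^2) y'' contributes (n+2)(n+1) a_{n+2} - n(n-1) a_n at x^n.
-x y'(x) contributes -n a_n at x^n.
4 y(x) contributes 4 a_n at x^n.
Matching x^n: (n+2)(n+1) a_{n+2} + (-n(n-1) - n + 4) a_n = 0.
Thus a_{n+2} = (n(n-1) + n - 4) / ((n+1)(n+2)) * a_n.

Check with a_0 = 2, a_1 = -2 (apply the recurrence for n = 0, 1, 2, 3): a_0 = 2, a_1 = -2, a_2 = -4, a_3 = 1, a_4 = 0, a_5 = 1/4.

a_(n+2) = (n(n-1) + n - 4) / ((n+1)(n+2)) * a_n; check: a_0 = 2, a_1 = -2, a_2 = -4, a_3 = 1, a_4 = 0, a_5 = 1/4


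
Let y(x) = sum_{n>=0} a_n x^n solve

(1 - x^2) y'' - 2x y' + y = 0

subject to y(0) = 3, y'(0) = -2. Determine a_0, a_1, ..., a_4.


Ansatz: y(x) = sum_{n>=0} a_n x^n, so y'(x) = sum_{n>=1} n a_n x^(n-1) and y''(x) = sum_{n>=2} n(n-1) a_n x^(n-2).
Substitute into P(x) y'' + Q(x) y' + R(x) y = 0 with P(x) = 1 - x^2, Q(x) = -2x, R(x) = 1, and match powers of x.
Initial conditions: a_0 = 3, a_1 = -2.
Setting the coefficient of each power of x to zero and solving order by order (substituting the coefficients already found):
  x^0: 2 a_2 + a_0 = 0  ->  2 a_2 = -a_0 = -3  ->  a_2 = -3/2
  x^1: 6 a_3 - a_1 = 0  ->  6 a_3 = a_1 = -2  ->  a_3 = -1/3
  x^2: 12 a_4 - 5 a_2 = 0  ->  12 a_4 = 5 a_2 = -15/2  ->  a_4 = -5/8
Truncated series: y(x) = 3 - 2 x - (3/2) x^2 - (1/3) x^3 - (5/8) x^4 + O(x^5).

a_0 = 3; a_1 = -2; a_2 = -3/2; a_3 = -1/3; a_4 = -5/8


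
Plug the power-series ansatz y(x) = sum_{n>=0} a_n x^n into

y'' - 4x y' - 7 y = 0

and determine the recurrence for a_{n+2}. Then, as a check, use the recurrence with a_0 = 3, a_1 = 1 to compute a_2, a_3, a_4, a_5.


Substitute y = sum_n a_n x^n.
y''(x) has coefficient (n+2)(n+1) a_{n+2} at x^n;
-4 x y'(x) has coefficient -4 n a_n at x^n (shift);
-7 y(x) has coefficient -7 a_n at x^n.
Matching x^n: (n+2)(n+1) a_{n+2} + (-4n - 7) a_n = 0.
Thus a_{n+2} = (4n + 7) / ((n+1)(n+2)) * a_n.

Check with a_0 = 3, a_1 = 1 (apply the recurrence for n = 0, 1, 2, 3): a_0 = 3, a_1 = 1, a_2 = 21/2, a_3 = 11/6, a_4 = 105/8, a_5 = 209/120.

a_(n+2) = (4n + 7) / ((n+1)(n+2)) * a_n; check: a_0 = 3, a_1 = 1, a_2 = 21/2, a_3 = 11/6, a_4 = 105/8, a_5 = 209/120


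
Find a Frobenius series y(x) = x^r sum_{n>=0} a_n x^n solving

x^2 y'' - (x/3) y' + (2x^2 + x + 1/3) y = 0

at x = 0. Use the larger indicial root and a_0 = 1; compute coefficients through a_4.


Write in Frobenius form y'' + (p(x)/x) y' + (q(x)/x^2) y = 0:
  p(x) = -1/3,  q(x) = 2x^2 + x + 1/3.
Indicial equation: r(r-1) + (-1/3) r + (1/3) = 0 -> roots r_1 = 1, r_2 = 1/3.
Take r = r_1 = 1. Let y(x) = x^r sum_{n>=0} a_n x^n with a_0 = 1.
Substitute y = x^r sum a_n x^n and match x^{r+n}. The recurrence is
  D(n) a_n + 1 a_{n-1} + 2 a_{n-2} = 0,  where D(n) = (r+n)(r+n-1) + (-1/3)(r+n) + (1/3).
  a_n = [-1 a_{n-1} - 2 a_{n-2}] / D(n).
Since the indicial polynomial factors as (r - r_1)(r - r_2), D(n) = (r_1 + n - r_1)(r_1 + n - r_2) = n(n + 2/3).
Evaluating step by step (a_0 = 1):
  n = 1: D(1) = 1(1 + 2/3) = 5/3; numerator = -1(1) = -1; a_1 = (-1)/(5/3) = -3/5
  n = 2: D(2) = 2(2 + 2/3) = 16/3; numerator = -1(-3/5) - 2(1) = -7/5; a_2 = (-7/5)/(16/3) = -21/80
  n = 3: D(3) = 3(3 + 2/3) = 11; numerator = -1(-21/80) - 2(-3/5) = 117/80; a_3 = (117/80)/(11) = 117/880
  n = 4: D(4) = 4(4 + 2/3) = 56/3; numerator = -1(117/880) - 2(-21/80) = 69/176; a_4 = (69/176)/(56/3) = 207/9856

r = 1; a_0 = 1; a_1 = -3/5; a_2 = -21/80; a_3 = 117/880; a_4 = 207/9856


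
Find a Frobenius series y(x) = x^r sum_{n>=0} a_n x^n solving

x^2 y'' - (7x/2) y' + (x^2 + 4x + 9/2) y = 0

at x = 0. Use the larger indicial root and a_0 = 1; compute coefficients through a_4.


Write in Frobenius form y'' + (p(x)/x) y' + (q(x)/x^2) y = 0:
  p(x) = -7/2,  q(x) = x^2 + 4x + 9/2.
Indicial equation: r(r-1) + (-7/2) r + (9/2) = 0 -> roots r_1 = 3, r_2 = 3/2.
Take r = r_1 = 3. Let y(x) = x^r sum_{n>=0} a_n x^n with a_0 = 1.
Substitute y = x^r sum a_n x^n and match x^{r+n}. The recurrence is
  D(n) a_n + 4 a_{n-1} + 1 a_{n-2} = 0,  where D(n) = (r+n)(r+n-1) + (-7/2)(r+n) + (9/2).
  a_n = [-4 a_{n-1} - 1 a_{n-2}] / D(n).
Since the indicial polynomial factors as (r - r_1)(r - r_2), D(n) = (r_1 + n - r_1)(r_1 + n - r_2) = n(n + 3/2).
Evaluating step by step (a_0 = 1):
  n = 1: D(1) = 1(1 + 3/2) = 5/2; numerator = -4(1) = -4; a_1 = (-4)/(5/2) = -8/5
  n = 2: D(2) = 2(2 + 3/2) = 7; numerator = -4(-8/5) - 1(1) = 27/5; a_2 = (27/5)/(7) = 27/35
  n = 3: D(3) = 3(3 + 3/2) = 27/2; numerator = -4(27/35) - 1(-8/5) = -52/35; a_3 = (-52/35)/(27/2) = -104/945
  n = 4: D(4) = 4(4 + 3/2) = 22; numerator = -4(-104/945) - 1(27/35) = -313/945; a_4 = (-313/945)/(22) = -313/20790

r = 3; a_0 = 1; a_1 = -8/5; a_2 = 27/35; a_3 = -104/945; a_4 = -313/20790


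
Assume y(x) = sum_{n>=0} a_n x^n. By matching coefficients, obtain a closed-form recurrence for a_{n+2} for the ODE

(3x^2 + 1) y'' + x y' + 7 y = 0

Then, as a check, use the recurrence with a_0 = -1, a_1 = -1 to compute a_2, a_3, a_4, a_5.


Substitute y = sum_n a_n x^n.
(1 + 3 x^2) y'' contributes (n+2)(n+1) a_{n+2} + 3 n(n-1) a_n at x^n.
x y'(x) contributes n a_n at x^n.
7 y(x) contributes 7 a_n at x^n.
Matching x^n: (n+2)(n+1) a_{n+2} + (3 n(n-1) + n + 7) a_n = 0.
Thus a_{n+2} = (-3 n(n-1) - n - 7) / ((n+1)(n+2)) * a_n.

Check with a_0 = -1, a_1 = -1 (apply the recurrence for n = 0, 1, 2, 3): a_0 = -1, a_1 = -1, a_2 = 7/2, a_3 = 4/3, a_4 = -35/8, a_5 = -28/15.

a_(n+2) = (-3 n(n-1) - n - 7) / ((n+1)(n+2)) * a_n; check: a_0 = -1, a_1 = -1, a_2 = 7/2, a_3 = 4/3, a_4 = -35/8, a_5 = -28/15


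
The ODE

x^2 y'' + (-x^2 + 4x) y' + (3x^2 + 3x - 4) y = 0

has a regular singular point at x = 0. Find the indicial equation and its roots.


Divide by x^2 to reach normal form y'' + P_1(x) y' + P_2(x) y = 0 with P_1(x) = -1 + 4/x and P_2(x) = 3 + 3/x - 4/x^2.
x = 0 is a singular point because the y'-coefficient -1 + 4/x has a pole at x = 0 and the y-coefficient 3 + 3/x - 4/x^2 has a pole at x = 0.
It is a regular singular point because x P_1(x) = p(x) = 4 - x and x^2 P_2(x) = q(x) = 3x^2 + 3x - 4 are polynomials, hence analytic at x = 0.
p(0) = 4,  q(0) = -4.
Indicial equation: r(r-1) + p(0) r + q(0) = 0, i.e. r^2 + (p(0) - 1) r + q(0) = 0, i.e. r^2 + 3 r - 4 = 0.
Discriminant: (3)^2 - 4(-4) = 25, so r = (-3 ± 5)/2.
Solving: r_1 = 1, r_2 = -4.

indicial: r^2 + 3 r - 4 = 0; roots r_1 = 1, r_2 = -4


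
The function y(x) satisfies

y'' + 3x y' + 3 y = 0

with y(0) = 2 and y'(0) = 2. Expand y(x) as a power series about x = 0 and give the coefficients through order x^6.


Ansatz: y(x) = sum_{n>=0} a_n x^n, so y'(x) = sum_{n>=1} n a_n x^(n-1) and y''(x) = sum_{n>=2} n(n-1) a_n x^(n-2).
Substitute into P(x) y'' + Q(x) y' + R(x) y = 0 with P(x) = 1, Q(x) = 3x, R(x) = 3, and match powers of x.
Initial conditions: a_0 = 2, a_1 = 2.
Setting the coefficient of each power of x to zero and solving order by order (substituting the coefficients already found):
  x^0: 2 a_2 + 3 a_0 = 0  ->  2 a_2 = -3 a_0 = -6  ->  a_2 = -3
  x^1: 6 a_3 + 6 a_1 = 0  ->  6 a_3 = -6 a_1 = -12  ->  a_3 = -2
  x^2: 12 a_4 + 9 a_2 = 0  ->  12 a_4 = -9 a_2 = 27  ->  a_4 = 9/4
  x^3: 20 a_5 + 12 a_3 = 0  ->  20 a_5 = -12 a_3 = 24  ->  a_5 = 6/5
  x^4: 30 a_6 + 15 a_4 = 0  ->  30 a_6 = -15 a_4 = -135/4  ->  a_6 = -9/8
Truncated series: y(x) = 2 + 2 x - 3 x^2 - 2 x^3 + (9/4) x^4 + (6/5) x^5 - (9/8) x^6 + O(x^7).

a_0 = 2; a_1 = 2; a_2 = -3; a_3 = -2; a_4 = 9/4; a_5 = 6/5; a_6 = -9/8


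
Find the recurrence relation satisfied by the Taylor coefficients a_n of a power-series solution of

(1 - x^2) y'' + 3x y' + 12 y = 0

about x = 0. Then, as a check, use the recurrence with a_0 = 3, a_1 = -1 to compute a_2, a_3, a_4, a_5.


Substitute y = sum_n a_n x^n.
(1 - 1 x^2) y'' contributes (n+2)(n+1) a_{n+2} - n(n-1) a_n at x^n.
3 x y'(x) contributes 3 n a_n at x^n.
12 y(x) contributes 12 a_n at x^n.
Matching x^n: (n+2)(n+1) a_{n+2} + (-n(n-1) + 3 n + 12) a_n = 0.
Thus a_{n+2} = (n(n-1) - 3 n - 12) / ((n+1)(n+2)) * a_n.

Check with a_0 = 3, a_1 = -1 (apply the recurrence for n = 0, 1, 2, 3): a_0 = 3, a_1 = -1, a_2 = -18, a_3 = 5/2, a_4 = 24, a_5 = -15/8.

a_(n+2) = (n(n-1) - 3 n - 12) / ((n+1)(n+2)) * a_n; check: a_0 = 3, a_1 = -1, a_2 = -18, a_3 = 5/2, a_4 = 24, a_5 = -15/8


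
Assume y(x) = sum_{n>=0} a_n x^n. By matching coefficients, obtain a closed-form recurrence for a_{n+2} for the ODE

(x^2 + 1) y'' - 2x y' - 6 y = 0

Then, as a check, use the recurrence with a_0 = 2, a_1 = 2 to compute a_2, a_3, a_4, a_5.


Substitute y = sum_n a_n x^n.
(1 + 1 x^2) y'' contributes (n+2)(n+1) a_{n+2} + n(n-1) a_n at x^n.
-2 x y'(x) contributes -2 n a_n at x^n.
-6 y(x) contributes -6 a_n at x^n.
Matching x^n: (n+2)(n+1) a_{n+2} + (n(n-1) - 2 n - 6) a_n = 0.
Thus a_{n+2} = (-n(n-1) + 2 n + 6) / ((n+1)(n+2)) * a_n.

Check with a_0 = 2, a_1 = 2 (apply the recurrence for n = 0, 1, 2, 3): a_0 = 2, a_1 = 2, a_2 = 6, a_3 = 8/3, a_4 = 4, a_5 = 4/5.

a_(n+2) = (-n(n-1) + 2 n + 6) / ((n+1)(n+2)) * a_n; check: a_0 = 2, a_1 = 2, a_2 = 6, a_3 = 8/3, a_4 = 4, a_5 = 4/5


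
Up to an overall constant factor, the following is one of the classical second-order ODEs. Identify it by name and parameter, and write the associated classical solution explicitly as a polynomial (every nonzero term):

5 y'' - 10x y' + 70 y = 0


All three coefficients share the factor 5; dividing through by 5 gives  y'' - 2x y' + 14 y = 0.
This matches the Hermite equation y'' - 2x y' + 2n y = 0 with 2n = 14, so n = 7; the polynomial solution is H_7(x).
With y = sum_k a_k x^k, matching x^k gives (k+2)(k+1) a_{k+2} = 2(k - n) a_k = 2(k - 7) a_k. The right side vanishes at k = 7, so the series with the parity of 7 terminates at degree 7.
Standard normalization: leading coefficient of H_n is 2^n, so a_7 = 2^7 = 128. Work downward with a_k = (k+1)(k+2) a_{k+2} / (2(k - n)):
  a_5 = (6)(7)(128) / (2(5 - 7)) = 5376/(-4) = -1344
  a_3 = (4)(5)(-1344) / (2(3 - 7)) = -26880/(-8) = 3360
  a_1 = (2)(3)(3360) / (2(1 - 7)) = 20160/(-12) = -1680
Hence H_7(x) = 128 x^7 - 1344 x^5 + 3360 x^3 - 1680 x.

H_7(x); series = 128 x^7 - 1344 x^5 + 3360 x^3 - 1680 x
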